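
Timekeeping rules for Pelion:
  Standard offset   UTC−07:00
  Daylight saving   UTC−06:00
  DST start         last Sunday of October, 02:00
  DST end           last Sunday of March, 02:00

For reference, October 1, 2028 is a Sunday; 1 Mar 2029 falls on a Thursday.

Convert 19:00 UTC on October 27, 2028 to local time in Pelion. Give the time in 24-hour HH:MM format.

12:00

1 October 2028 is a Sunday, so Sundays fall on 1, 8, 15, 22, 29; the last is October 29.
1 March 2029 is a Thursday, so Sundays fall on 4, 11, 18, 25; the last is March 25.
At the standard offset (UTC−07:00), 19:00 UTC − 7h = 12:00 Pelion standard time.
The standard-time date in Pelion, October 27, 2028, does not fall between 29 October 2028 and 25 March 2029, so daylight saving is not in effect and Pelion is at UTC−07:00.
19:00 UTC − 7h = 12:00 local.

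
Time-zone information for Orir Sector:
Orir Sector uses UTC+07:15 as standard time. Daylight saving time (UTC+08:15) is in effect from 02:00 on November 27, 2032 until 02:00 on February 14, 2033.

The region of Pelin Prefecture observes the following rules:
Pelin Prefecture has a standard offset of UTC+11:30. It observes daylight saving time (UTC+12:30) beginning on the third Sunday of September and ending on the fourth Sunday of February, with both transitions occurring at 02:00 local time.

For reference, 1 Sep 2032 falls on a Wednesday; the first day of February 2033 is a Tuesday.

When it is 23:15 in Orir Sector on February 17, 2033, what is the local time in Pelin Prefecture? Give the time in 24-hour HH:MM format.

Daylight saving runs 27 November 2032 – 14 February 2033; February 17, 2033 is outside that window, so Orir Sector is on standard time at UTC+07:15.
23:15 Orir Sector − 7h15m = 16:00 UTC.
1 September 2032 is a Wednesday, so the first Sunday is September 5 and the third is September 19.
1 February 2033 is a Tuesday, so the first Sunday is February 6 and the fourth is February 27.
At the standard offset (UTC+11:30), 16:00 UTC + 11h30m = 03:30 Pelin Prefecture standard time (rolling into the next day, 18 February 2033).
The standard-time date in Pelin Prefecture, February 18, 2033, lies within the daylight-saving period (19 September 2032 – 27 February 2033), so Pelin Prefecture is on daylight time, UTC+12:30.
16:00 UTC + 12h30m = 04:30 Pelin Prefecture (rolling into the next day, 18 February 2033).

04:30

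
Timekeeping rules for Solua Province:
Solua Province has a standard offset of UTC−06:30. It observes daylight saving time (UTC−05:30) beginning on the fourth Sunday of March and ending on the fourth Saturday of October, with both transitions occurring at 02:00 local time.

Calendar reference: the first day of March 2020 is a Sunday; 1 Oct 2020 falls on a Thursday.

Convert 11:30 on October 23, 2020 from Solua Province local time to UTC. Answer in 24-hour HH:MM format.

1 March 2020 is a Sunday, so the first Sunday is March 1 and the fourth is March 22.
1 October 2020 is a Thursday, so the first Saturday is October 3 and the fourth is October 24.
October 23, 2020 lies within the daylight-saving period (22 March – 24 October), so Solua Province is on daylight time, UTC−05:30.
11:30 local + 5h30m = 17:00 UTC.

17:00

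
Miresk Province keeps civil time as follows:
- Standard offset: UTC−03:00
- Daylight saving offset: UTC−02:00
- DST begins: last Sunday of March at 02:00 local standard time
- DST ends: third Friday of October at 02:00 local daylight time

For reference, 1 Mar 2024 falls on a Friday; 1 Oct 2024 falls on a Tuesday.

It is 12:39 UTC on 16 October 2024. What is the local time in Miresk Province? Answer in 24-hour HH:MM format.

1 March 2024 is a Friday, so Sundays fall on 3, 10, 17, 24, 31; the last is March 31.
1 October 2024 is a Tuesday, so the first Friday is October 4 and the third is October 18.
At the standard offset (UTC−03:00), 12:39 UTC − 3h = 09:39 Miresk Province standard time.
The standard-time date in Miresk Province, 16 October 2024, falls between 31 March and 18 October, so daylight saving is in effect and Miresk Province is at UTC−02:00.
12:39 UTC − 2h = 10:39 local.

10:39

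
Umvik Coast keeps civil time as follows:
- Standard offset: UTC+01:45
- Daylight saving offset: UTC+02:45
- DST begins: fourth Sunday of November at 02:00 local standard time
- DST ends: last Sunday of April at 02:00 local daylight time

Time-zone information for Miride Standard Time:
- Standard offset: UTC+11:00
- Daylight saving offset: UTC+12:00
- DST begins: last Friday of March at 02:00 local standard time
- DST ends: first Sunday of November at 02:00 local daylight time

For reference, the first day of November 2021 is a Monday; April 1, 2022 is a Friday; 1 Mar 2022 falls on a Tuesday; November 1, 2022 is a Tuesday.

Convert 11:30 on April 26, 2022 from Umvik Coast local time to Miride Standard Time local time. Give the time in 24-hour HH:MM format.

1 November 2021 is a Monday, so the first Sunday is November 7 and the fourth is November 28.
1 April 2022 is a Friday, so Sundays fall on 3, 10, 17, 24; the last is April 24.
April 26, 2022 does not fall between 28 November 2021 and 24 April 2022, so daylight saving is not in effect and Umvik Coast is at UTC+01:45.
11:30 Umvik Coast − 1h45m = 09:45 UTC.
1 March 2022 is a Tuesday, so Fridays fall on 4, 11, 18, 25; the last is March 25.
1 November 2022 is a Tuesday, so the first Sunday is November 6.
At the standard offset (UTC+11:00), 09:45 UTC + 11h = 20:45 Miride Standard Time standard time.
Daylight saving runs 25 March – 6 November; the standard-time date in Miride Standard Time, April 26, 2022, is inside that window, so Miride Standard Time is at UTC+12:00.
09:45 UTC + 12h = 21:45 Miride Standard Time.

21:45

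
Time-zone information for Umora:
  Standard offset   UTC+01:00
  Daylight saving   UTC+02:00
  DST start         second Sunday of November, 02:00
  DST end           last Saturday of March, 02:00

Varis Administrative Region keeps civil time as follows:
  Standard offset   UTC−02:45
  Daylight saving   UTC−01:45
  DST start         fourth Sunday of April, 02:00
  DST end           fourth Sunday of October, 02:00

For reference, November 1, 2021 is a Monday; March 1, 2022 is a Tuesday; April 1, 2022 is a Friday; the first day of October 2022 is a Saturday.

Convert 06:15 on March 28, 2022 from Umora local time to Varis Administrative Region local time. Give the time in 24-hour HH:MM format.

1 November 2021 is a Monday, so the first Sunday is November 7 and the second is November 14.
1 March 2022 is a Tuesday, so Saturdays fall on 5, 12, 19, 26; the last is March 26.
March 28, 2022 is outside the daylight-saving period (14 November 2021 – 26 March 2022), so Umora is on standard time, UTC+01:00.
06:15 Umora − 1h = 05:15 UTC.
1 April 2022 is a Friday, so the first Sunday is April 3 and the fourth is April 24.
1 October 2022 is a Saturday, so the first Sunday is October 2 and the fourth is October 23.
At the standard offset (UTC−02:45), 05:15 UTC − 2h45m = 02:30 Varis Administrative Region standard time.
The standard-time date in Varis Administrative Region, March 28, 2022, is outside the daylight-saving period (24 April – 23 October), so Varis Administrative Region is on standard time, UTC−02:45.
05:15 UTC − 2h45m = 02:30 Varis Administrative Region.

02:30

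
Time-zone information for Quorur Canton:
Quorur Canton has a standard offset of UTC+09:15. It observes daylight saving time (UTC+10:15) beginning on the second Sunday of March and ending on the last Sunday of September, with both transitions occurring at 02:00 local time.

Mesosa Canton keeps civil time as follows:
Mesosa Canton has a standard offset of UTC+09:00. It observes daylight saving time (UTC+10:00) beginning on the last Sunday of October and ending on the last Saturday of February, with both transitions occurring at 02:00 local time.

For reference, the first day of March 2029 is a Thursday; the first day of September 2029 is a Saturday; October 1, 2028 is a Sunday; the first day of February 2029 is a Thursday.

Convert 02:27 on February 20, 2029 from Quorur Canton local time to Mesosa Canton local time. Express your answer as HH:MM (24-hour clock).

03:12

1 March 2029 is a Thursday, so the first Sunday is March 4 and the second is March 11.
1 September 2029 is a Saturday, so Sundays fall on 2, 9, 16, 23, 30; the last is September 30.
February 20, 2029 does not fall between 11 March and 30 September, so daylight saving is not in effect and Quorur Canton is at UTC+09:15.
02:27 Quorur Canton − 9h15m = 17:12 UTC (rolling into the previous day, 19 February 2029).
1 October 2028 is a Sunday, so Sundays fall on 1, 8, 15, 22, 29; the last is October 29.
1 February 2029 is a Thursday, so Saturdays fall on 3, 10, 17, 24; the last is February 24.
At the standard offset (UTC+09:00), 17:12 UTC + 9h = 02:12 Mesosa Canton standard time (rolling into the next day, 20 February 2029).
Daylight saving runs 29 October 2028 – 24 February 2029; the standard-time date in Mesosa Canton, February 20, 2029, is inside that window, so Mesosa Canton is at UTC+10:00.
17:12 UTC + 10h = 03:12 Mesosa Canton (rolling into the next day, 20 February 2029).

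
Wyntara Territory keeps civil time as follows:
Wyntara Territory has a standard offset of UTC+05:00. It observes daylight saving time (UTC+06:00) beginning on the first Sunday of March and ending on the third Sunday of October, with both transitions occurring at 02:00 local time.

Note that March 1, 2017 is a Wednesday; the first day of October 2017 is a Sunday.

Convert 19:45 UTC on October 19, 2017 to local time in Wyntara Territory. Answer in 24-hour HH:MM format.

00:45

1 March 2017 is a Wednesday, so the first Sunday is March 5.
1 October 2017 is a Sunday, so the first Sunday is October 1 and the third is October 15.
At the standard offset (UTC+05:00), 19:45 UTC + 5h = 00:45 Wyntara Territory standard time (rolling into the next day, 20 October 2017).
The standard-time date in Wyntara Territory, October 20, 2017, is outside the daylight-saving period (5 March – 15 October), so Wyntara Territory is on standard time, UTC+05:00.
19:45 UTC + 5h = 00:45 local (rolling into the next day, 20 October 2017).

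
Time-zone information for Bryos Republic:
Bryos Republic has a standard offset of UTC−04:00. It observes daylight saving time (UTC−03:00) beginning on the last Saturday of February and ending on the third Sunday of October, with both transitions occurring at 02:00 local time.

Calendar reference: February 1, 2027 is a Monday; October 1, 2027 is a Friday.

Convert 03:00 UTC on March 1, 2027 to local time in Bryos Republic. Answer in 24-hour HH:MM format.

1 February 2027 is a Monday, so Saturdays fall on 6, 13, 20, 27; the last is February 27.
1 October 2027 is a Friday, so the first Sunday is October 3 and the third is October 17.
At the standard offset (UTC−04:00), 03:00 UTC − 4h = 23:00 Bryos Republic standard time (rolling into the previous day, 28 February 2027).
The standard-time date in Bryos Republic, February 28, 2027, falls between 27 February and 17 October, so daylight saving is in effect and Bryos Republic is at UTC−03:00.
03:00 UTC − 3h = 00:00 local.

00:00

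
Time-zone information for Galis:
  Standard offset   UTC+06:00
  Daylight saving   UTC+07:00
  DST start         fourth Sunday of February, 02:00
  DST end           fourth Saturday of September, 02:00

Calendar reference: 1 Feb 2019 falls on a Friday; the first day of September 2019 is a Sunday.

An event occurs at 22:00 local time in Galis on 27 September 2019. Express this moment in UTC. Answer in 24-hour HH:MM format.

1 February 2019 is a Friday, so the first Sunday is February 3 and the fourth is February 24.
1 September 2019 is a Sunday, so the first Saturday is September 7 and the fourth is September 28.
27 September 2019 lies within the daylight-saving period (24 February – 28 September), so Galis is on daylight time, UTC+07:00.
22:00 local − 7h = 15:00 UTC.

15:00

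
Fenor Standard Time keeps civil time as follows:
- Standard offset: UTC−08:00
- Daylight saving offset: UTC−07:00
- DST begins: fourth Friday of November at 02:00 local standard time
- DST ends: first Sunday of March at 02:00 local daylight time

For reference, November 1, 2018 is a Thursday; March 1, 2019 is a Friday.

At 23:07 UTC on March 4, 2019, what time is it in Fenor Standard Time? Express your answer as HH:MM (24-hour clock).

15:07

1 November 2018 is a Thursday, so the first Friday is November 2 and the fourth is November 23.
1 March 2019 is a Friday, so the first Sunday is March 3.
At the standard offset (UTC−08:00), 23:07 UTC − 8h = 15:07 Fenor Standard Time standard time.
Daylight saving runs 23 November 2018 – 3 March 2019; the standard-time date in Fenor Standard Time, March 4, 2019, is outside that window, so Fenor Standard Time is on standard time at UTC−08:00.
23:07 UTC − 8h = 15:07 local.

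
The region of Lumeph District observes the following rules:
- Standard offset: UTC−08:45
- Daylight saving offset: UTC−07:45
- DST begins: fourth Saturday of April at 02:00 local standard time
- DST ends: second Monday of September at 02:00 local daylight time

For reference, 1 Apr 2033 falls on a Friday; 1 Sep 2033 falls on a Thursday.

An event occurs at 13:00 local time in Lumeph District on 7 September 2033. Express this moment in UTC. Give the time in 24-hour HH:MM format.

1 April 2033 is a Friday, so the first Saturday is April 2 and the fourth is April 23.
1 September 2033 is a Thursday, so the first Monday is September 5 and the second is September 12.
7 September 2033 falls between 23 April and 12 September, so daylight saving is in effect and Lumeph District is at UTC−07:45.
13:00 local + 7h45m = 20:45 UTC.

20:45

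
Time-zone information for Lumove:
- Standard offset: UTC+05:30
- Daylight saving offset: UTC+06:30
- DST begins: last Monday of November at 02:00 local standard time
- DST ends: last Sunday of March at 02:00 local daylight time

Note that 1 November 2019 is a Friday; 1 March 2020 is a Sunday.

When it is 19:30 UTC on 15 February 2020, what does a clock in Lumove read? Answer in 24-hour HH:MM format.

02:00

1 November 2019 is a Friday, so Mondays fall on 4, 11, 18, 25; the last is November 25.
1 March 2020 is a Sunday, so Sundays fall on 1, 8, 15, 22, 29; the last is March 29.
At the standard offset (UTC+05:30), 19:30 UTC + 5h30m = 01:00 Lumove standard time (rolling into the next day, 16 February 2020).
Daylight saving runs 25 November 2019 – 29 March 2020; the standard-time date in Lumove, 16 February 2020, is inside that window, so Lumove is at UTC+06:30.
19:30 UTC + 6h30m = 02:00 local (rolling into the next day, 16 February 2020).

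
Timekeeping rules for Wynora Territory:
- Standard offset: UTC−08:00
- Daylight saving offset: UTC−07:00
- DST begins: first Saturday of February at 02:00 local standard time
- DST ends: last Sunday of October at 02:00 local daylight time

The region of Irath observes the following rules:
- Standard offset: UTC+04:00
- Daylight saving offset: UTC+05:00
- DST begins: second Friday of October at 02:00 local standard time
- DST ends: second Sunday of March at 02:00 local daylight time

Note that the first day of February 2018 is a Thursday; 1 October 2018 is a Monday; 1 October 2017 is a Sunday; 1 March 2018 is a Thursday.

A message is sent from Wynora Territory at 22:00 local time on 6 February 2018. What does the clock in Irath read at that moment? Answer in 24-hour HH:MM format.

10:00

1 February 2018 is a Thursday, so the first Saturday is February 3.
1 October 2018 is a Monday, so Sundays fall on 7, 14, 21, 28; the last is October 28.
Daylight saving runs 3 February – 28 October; 6 February 2018 is inside that window, so Wynora Territory is at UTC−07:00.
22:00 Wynora Territory + 7h = 05:00 UTC (rolling into the next day, 7 February 2018).
1 October 2017 is a Sunday, so the first Friday is October 6 and the second is October 13.
1 March 2018 is a Thursday, so the first Sunday is March 4 and the second is March 11.
At the standard offset (UTC+04:00), 05:00 UTC + 4h = 09:00 Irath standard time.
Daylight saving runs 13 October 2017 – 11 March 2018; the standard-time date in Irath, 7 February 2018, is inside that window, so Irath is at UTC+05:00.
05:00 UTC + 5h = 10:00 Irath.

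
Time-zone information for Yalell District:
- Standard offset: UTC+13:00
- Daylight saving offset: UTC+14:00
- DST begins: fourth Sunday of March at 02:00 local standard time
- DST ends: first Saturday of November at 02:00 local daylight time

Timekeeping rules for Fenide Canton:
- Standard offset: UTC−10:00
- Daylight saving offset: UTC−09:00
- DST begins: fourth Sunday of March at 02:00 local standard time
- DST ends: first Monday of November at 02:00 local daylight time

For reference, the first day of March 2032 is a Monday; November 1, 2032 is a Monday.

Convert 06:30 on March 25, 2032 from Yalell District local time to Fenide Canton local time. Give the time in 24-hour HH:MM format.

07:30

1 March 2032 is a Monday, so the first Sunday is March 7 and the fourth is March 28.
1 November 2032 is a Monday, so the first Saturday is November 6.
March 25, 2032 is outside the daylight-saving period (28 March – 6 November), so Yalell District is on standard time, UTC+13:00.
06:30 Yalell District − 13h = 17:30 UTC (rolling into the previous day, 24 March 2032).
1 March 2032 is a Monday, so the first Sunday is March 7 and the fourth is March 28.
1 November 2032 is a Monday, so the first Monday is November 1.
At the standard offset (UTC−10:00), 17:30 UTC − 10h = 07:30 Fenide Canton standard time.
The standard-time date in Fenide Canton, March 24, 2032, is outside the daylight-saving period (28 March – 1 November), so Fenide Canton is on standard time, UTC−10:00.
17:30 UTC − 10h = 07:30 Fenide Canton.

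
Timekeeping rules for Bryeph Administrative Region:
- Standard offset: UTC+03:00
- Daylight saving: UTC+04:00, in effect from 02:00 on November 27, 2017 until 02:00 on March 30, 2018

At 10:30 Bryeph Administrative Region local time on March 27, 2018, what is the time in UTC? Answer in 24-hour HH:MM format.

March 27, 2018 lies within the daylight-saving period (27 November 2017 – 30 March 2018), so Bryeph Administrative Region is on daylight time, UTC+04:00.
10:30 local − 4h = 06:30 UTC.

06:30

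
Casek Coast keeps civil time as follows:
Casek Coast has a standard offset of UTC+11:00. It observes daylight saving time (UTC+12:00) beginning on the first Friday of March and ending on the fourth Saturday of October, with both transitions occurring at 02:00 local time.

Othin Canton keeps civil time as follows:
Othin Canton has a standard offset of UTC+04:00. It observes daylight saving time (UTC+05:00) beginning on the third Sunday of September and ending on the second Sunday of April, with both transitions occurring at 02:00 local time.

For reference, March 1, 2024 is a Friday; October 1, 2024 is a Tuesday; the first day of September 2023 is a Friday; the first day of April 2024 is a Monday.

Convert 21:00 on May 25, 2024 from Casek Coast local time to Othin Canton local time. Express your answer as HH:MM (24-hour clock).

1 March 2024 is a Friday, so the first Friday is March 1.
1 October 2024 is a Tuesday, so the first Saturday is October 5 and the fourth is October 26.
May 25, 2024 lies within the daylight-saving period (1 March – 26 October), so Casek Coast is on daylight time, UTC+12:00.
21:00 Casek Coast − 12h = 09:00 UTC.
1 September 2023 is a Friday, so the first Sunday is September 3 and the third is September 17.
1 April 2024 is a Monday, so the first Sunday is April 7 and the second is April 14.
At the standard offset (UTC+04:00), 09:00 UTC + 4h = 13:00 Othin Canton standard time.
The standard-time date in Othin Canton, May 25, 2024, is outside the daylight-saving period (17 September 2023 – 14 April 2024), so Othin Canton is on standard time, UTC+04:00.
09:00 UTC + 4h = 13:00 Othin Canton.

13:00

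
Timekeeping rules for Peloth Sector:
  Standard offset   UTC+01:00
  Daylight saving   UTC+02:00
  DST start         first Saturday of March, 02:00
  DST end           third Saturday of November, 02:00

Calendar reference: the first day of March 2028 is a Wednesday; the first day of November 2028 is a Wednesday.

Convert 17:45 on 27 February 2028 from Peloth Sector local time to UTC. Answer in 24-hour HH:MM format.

16:45

1 March 2028 is a Wednesday, so the first Saturday is March 4.
1 November 2028 is a Wednesday, so the first Saturday is November 4 and the third is November 18.
27 February 2028 is outside the daylight-saving period (4 March – 18 November), so Peloth Sector is on standard time, UTC+01:00.
17:45 local − 1h = 16:45 UTC.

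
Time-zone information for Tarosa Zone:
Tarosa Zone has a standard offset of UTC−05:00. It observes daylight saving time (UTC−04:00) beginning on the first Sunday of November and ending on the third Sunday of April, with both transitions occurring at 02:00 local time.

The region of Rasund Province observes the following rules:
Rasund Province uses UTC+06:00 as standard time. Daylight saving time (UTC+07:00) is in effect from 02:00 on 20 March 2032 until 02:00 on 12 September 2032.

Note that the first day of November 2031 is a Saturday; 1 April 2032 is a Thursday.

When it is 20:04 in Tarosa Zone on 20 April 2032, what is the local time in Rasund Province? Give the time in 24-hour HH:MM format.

08:04

1 November 2031 is a Saturday, so the first Sunday is November 2.
1 April 2032 is a Thursday, so the first Sunday is April 4 and the third is April 18.
Daylight saving runs 2 November 2031 – 18 April 2032; 20 April 2032 is outside that window, so Tarosa Zone is on standard time at UTC−05:00.
20:04 Tarosa Zone + 5h = 01:04 UTC (rolling into the next day, 21 April 2032).
At the standard offset (UTC+06:00), 01:04 UTC + 6h = 07:04 Rasund Province standard time.
Daylight saving runs 20 March – 12 September; the standard-time date in Rasund Province, 21 April 2032, is inside that window, so Rasund Province is at UTC+07:00.
01:04 UTC + 7h = 08:04 Rasund Province.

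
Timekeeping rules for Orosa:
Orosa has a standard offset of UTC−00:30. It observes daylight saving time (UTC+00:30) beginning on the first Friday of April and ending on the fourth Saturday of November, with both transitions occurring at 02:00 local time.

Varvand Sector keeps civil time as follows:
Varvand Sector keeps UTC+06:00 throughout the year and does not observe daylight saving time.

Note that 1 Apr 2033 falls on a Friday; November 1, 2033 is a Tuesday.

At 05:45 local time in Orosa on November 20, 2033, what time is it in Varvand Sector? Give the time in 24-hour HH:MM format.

11:15

1 April 2033 is a Friday, so the first Friday is April 1.
1 November 2033 is a Tuesday, so the first Saturday is November 5 and the fourth is November 26.
Daylight saving runs 1 April – 26 November; November 20, 2033 is inside that window, so Orosa is at UTC+00:30.
05:45 Orosa − 0h30m = 05:15 UTC.
Varvand Sector has no daylight saving, so its offset is UTC+06:00 year-round.
05:15 UTC + 6h = 11:15 Varvand Sector.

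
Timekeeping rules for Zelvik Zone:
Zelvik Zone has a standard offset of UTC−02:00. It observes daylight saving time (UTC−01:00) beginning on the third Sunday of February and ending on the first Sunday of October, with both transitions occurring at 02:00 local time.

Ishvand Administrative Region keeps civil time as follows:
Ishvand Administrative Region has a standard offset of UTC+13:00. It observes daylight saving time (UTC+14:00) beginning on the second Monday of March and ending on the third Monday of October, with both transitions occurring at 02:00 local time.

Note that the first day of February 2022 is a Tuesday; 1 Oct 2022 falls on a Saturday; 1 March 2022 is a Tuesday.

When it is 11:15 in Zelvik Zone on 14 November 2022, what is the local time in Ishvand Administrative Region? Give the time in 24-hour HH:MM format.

02:15

1 February 2022 is a Tuesday, so the first Sunday is February 6 and the third is February 20.
1 October 2022 is a Saturday, so the first Sunday is October 2.
14 November 2022 is outside the daylight-saving period (20 February – 2 October), so Zelvik Zone is on standard time, UTC−02:00.
11:15 Zelvik Zone + 2h = 13:15 UTC.
1 March 2022 is a Tuesday, so the first Monday is March 7 and the second is March 14.
1 October 2022 is a Saturday, so the first Monday is October 3 and the third is October 17.
At the standard offset (UTC+13:00), 13:15 UTC + 13h = 02:15 Ishvand Administrative Region standard time (rolling into the next day, 15 November 2022).
Daylight saving runs 14 March – 17 October; the standard-time date in Ishvand Administrative Region, 15 November 2022, is outside that window, so Ishvand Administrative Region is on standard time at UTC+13:00.
13:15 UTC + 13h = 02:15 Ishvand Administrative Region (rolling into the next day, 15 November 2022).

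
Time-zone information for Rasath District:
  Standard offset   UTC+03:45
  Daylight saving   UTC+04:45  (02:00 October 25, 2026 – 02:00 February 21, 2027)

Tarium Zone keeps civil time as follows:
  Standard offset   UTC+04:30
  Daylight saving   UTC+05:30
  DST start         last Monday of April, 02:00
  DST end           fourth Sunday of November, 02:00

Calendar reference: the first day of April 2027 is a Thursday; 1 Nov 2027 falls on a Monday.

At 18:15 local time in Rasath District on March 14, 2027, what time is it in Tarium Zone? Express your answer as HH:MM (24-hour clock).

March 14, 2027 is outside the daylight-saving period (25 October 2026 – 21 February 2027), so Rasath District is on standard time, UTC+03:45.
18:15 Rasath District − 3h45m = 14:30 UTC.
1 April 2027 is a Thursday, so Mondays fall on 5, 12, 19, 26; the last is April 26.
1 November 2027 is a Monday, so the first Sunday is November 7 and the fourth is November 28.
At the standard offset (UTC+04:30), 14:30 UTC + 4h30m = 19:00 Tarium Zone standard time.
The standard-time date in Tarium Zone, March 14, 2027, is outside the daylight-saving period (26 April – 28 November), so Tarium Zone is on standard time, UTC+04:30.
14:30 UTC + 4h30m = 19:00 Tarium Zone.

19:00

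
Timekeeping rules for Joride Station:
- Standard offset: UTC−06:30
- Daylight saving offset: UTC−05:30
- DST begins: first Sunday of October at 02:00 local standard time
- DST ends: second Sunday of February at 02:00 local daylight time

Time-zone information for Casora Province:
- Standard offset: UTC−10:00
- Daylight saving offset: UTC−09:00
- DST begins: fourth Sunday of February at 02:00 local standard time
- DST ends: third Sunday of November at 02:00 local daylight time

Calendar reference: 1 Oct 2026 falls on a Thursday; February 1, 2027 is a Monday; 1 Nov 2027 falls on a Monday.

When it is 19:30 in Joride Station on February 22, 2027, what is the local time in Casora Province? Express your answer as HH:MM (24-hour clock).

16:00

1 October 2026 is a Thursday, so the first Sunday is October 4.
1 February 2027 is a Monday, so the first Sunday is February 7 and the second is February 14.
February 22, 2027 is outside the daylight-saving period (4 October 2026 – 14 February 2027), so Joride Station is on standard time, UTC−06:30.
19:30 Joride Station + 6h30m = 02:00 UTC (rolling into the next day, 23 February 2027).
1 February 2027 is a Monday, so the first Sunday is February 7 and the fourth is February 28.
1 November 2027 is a Monday, so the first Sunday is November 7 and the third is November 21.
At the standard offset (UTC−10:00), 02:00 UTC − 10h = 16:00 Casora Province standard time (rolling into the previous day, 22 February 2027).
The standard-time date in Casora Province, February 22, 2027, is outside the daylight-saving period (28 February – 21 November), so Casora Province is on standard time, UTC−10:00.
02:00 UTC − 10h = 16:00 Casora Province (rolling into the previous day, 22 February 2027).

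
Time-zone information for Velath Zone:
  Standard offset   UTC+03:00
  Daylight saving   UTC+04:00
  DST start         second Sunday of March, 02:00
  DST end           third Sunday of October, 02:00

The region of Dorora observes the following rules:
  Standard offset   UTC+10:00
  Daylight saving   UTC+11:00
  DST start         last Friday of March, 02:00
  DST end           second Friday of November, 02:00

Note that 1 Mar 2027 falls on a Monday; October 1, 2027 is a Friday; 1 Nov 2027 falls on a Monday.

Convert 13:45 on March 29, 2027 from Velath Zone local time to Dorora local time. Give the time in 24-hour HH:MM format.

20:45

1 March 2027 is a Monday, so the first Sunday is March 7 and the second is March 14.
1 October 2027 is a Friday, so the first Sunday is October 3 and the third is October 17.
Daylight saving runs 14 March – 17 October; March 29, 2027 is inside that window, so Velath Zone is at UTC+04:00.
13:45 Velath Zone − 4h = 09:45 UTC.
1 March 2027 is a Monday, so Fridays fall on 5, 12, 19, 26; the last is March 26.
1 November 2027 is a Monday, so the first Friday is November 5 and the second is November 12.
At the standard offset (UTC+10:00), 09:45 UTC + 10h = 19:45 Dorora standard time.
The standard-time date in Dorora, March 29, 2027, lies within the daylight-saving period (26 March – 12 November), so Dorora is on daylight time, UTC+11:00.
09:45 UTC + 11h = 20:45 Dorora.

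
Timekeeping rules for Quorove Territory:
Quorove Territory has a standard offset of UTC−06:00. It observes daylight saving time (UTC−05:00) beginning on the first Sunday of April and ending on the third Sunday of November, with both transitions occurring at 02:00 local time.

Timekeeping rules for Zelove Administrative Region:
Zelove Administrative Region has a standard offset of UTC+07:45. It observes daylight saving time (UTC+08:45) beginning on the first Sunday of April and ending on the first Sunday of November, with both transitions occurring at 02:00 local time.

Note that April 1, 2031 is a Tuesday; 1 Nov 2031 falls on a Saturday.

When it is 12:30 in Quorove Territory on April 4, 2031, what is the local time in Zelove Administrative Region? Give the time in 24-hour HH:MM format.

02:15

1 April 2031 is a Tuesday, so the first Sunday is April 6.
1 November 2031 is a Saturday, so the first Sunday is November 2 and the third is November 16.
Daylight saving runs 6 April – 16 November; April 4, 2031 is outside that window, so Quorove Territory is on standard time at UTC−06:00.
12:30 Quorove Territory + 6h = 18:30 UTC.
1 April 2031 is a Tuesday, so the first Sunday is April 6.
1 November 2031 is a Saturday, so the first Sunday is November 2.
At the standard offset (UTC+07:45), 18:30 UTC + 7h45m = 02:15 Zelove Administrative Region standard time (rolling into the next day, 5 April 2031).
The standard-time date in Zelove Administrative Region, April 5, 2031, does not fall between 6 April and 2 November, so daylight saving is not in effect and Zelove Administrative Region is at UTC+07:45.
18:30 UTC + 7h45m = 02:15 Zelove Administrative Region (rolling into the next day, 5 April 2031).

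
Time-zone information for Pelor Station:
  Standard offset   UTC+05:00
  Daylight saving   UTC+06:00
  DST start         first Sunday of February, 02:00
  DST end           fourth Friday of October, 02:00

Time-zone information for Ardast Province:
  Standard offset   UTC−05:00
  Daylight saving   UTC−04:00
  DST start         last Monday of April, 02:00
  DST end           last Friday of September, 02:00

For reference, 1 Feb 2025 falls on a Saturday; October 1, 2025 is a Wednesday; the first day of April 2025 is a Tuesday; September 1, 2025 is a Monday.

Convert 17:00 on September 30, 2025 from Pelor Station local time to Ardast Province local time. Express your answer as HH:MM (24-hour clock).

06:00

1 February 2025 is a Saturday, so the first Sunday is February 2.
1 October 2025 is a Wednesday, so the first Friday is October 3 and the fourth is October 24.
September 30, 2025 falls between 2 February and 24 October, so daylight saving is in effect and Pelor Station is at UTC+06:00.
17:00 Pelor Station − 6h = 11:00 UTC.
1 April 2025 is a Tuesday, so Mondays fall on 7, 14, 21, 28; the last is April 28.
1 September 2025 is a Monday, so Fridays fall on 5, 12, 19, 26; the last is September 26.
At the standard offset (UTC−05:00), 11:00 UTC − 5h = 06:00 Ardast Province standard time.
The standard-time date in Ardast Province, September 30, 2025, does not fall between 28 April and 26 September, so daylight saving is not in effect and Ardast Province is at UTC−05:00.
11:00 UTC − 5h = 06:00 Ardast Province.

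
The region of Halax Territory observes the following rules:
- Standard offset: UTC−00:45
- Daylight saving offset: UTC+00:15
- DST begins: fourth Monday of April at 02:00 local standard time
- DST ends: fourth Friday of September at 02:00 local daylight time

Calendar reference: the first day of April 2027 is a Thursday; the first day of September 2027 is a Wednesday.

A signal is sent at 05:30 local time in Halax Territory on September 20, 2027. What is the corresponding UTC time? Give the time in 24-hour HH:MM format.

05:15

1 April 2027 is a Thursday, so the first Monday is April 5 and the fourth is April 26.
1 September 2027 is a Wednesday, so the first Friday is September 3 and the fourth is September 24.
September 20, 2027 falls between 26 April and 24 September, so daylight saving is in effect and Halax Territory is at UTC+00:15.
05:30 local − 0h15m = 05:15 UTC.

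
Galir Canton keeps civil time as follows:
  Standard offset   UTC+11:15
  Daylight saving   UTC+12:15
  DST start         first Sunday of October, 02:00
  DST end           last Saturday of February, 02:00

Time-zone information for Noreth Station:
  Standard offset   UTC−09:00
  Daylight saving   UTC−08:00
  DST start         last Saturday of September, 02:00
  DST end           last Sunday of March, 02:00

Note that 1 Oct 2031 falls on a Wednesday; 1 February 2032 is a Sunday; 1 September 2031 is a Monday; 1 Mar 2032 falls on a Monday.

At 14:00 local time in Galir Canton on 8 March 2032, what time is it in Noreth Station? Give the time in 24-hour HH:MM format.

1 October 2031 is a Wednesday, so the first Sunday is October 5.
1 February 2032 is a Sunday, so Saturdays fall on 7, 14, 21, 28; the last is February 28.
8 March 2032 is outside the daylight-saving period (5 October 2031 – 28 February 2032), so Galir Canton is on standard time, UTC+11:15.
14:00 Galir Canton − 11h15m = 02:45 UTC.
1 September 2031 is a Monday, so Saturdays fall on 6, 13, 20, 27; the last is September 27.
1 March 2032 is a Monday, so Sundays fall on 7, 14, 21, 28; the last is March 28.
At the standard offset (UTC−09:00), 02:45 UTC − 9h = 17:45 Noreth Station standard time (rolling into the previous day, 7 March 2032).
The standard-time date in Noreth Station, 7 March 2032, falls between 27 September 2031 and 28 March 2032, so daylight saving is in effect and Noreth Station is at UTC−08:00.
02:45 UTC − 8h = 18:45 Noreth Station (rolling into the previous day, 7 March 2032).

18:45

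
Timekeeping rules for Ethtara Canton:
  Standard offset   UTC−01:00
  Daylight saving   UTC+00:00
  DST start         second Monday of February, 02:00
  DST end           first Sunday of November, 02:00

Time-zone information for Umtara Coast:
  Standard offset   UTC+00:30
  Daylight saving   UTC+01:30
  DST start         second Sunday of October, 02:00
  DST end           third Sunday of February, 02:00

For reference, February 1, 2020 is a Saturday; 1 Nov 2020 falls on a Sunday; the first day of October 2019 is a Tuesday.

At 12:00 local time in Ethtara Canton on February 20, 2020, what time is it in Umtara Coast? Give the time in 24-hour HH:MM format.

12:30

1 February 2020 is a Saturday, so the first Monday is February 3 and the second is February 10.
1 November 2020 is a Sunday, so the first Sunday is November 1.
February 20, 2020 falls between 10 February and 1 November, so daylight saving is in effect and Ethtara Canton is at UTC+00:00.
12:00 Ethtara Canton − 0h = 12:00 UTC.
1 October 2019 is a Tuesday, so the first Sunday is October 6 and the second is October 13.
1 February 2020 is a Saturday, so the first Sunday is February 2 and the third is February 16.
At the standard offset (UTC+00:30), 12:00 UTC + 0h30m = 12:30 Umtara Coast standard time.
The standard-time date in Umtara Coast, February 20, 2020, is outside the daylight-saving period (13 October 2019 – 16 February 2020), so Umtara Coast is on standard time, UTC+00:30.
12:00 UTC + 0h30m = 12:30 Umtara Coast.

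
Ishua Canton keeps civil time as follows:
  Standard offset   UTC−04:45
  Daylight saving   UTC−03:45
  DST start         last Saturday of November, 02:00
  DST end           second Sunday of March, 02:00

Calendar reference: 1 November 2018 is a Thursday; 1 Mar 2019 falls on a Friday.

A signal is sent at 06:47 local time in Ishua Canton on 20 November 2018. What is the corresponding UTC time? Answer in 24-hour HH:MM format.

1 November 2018 is a Thursday, so Saturdays fall on 3, 10, 17, 24; the last is November 24.
1 March 2019 is a Friday, so the first Sunday is March 3 and the second is March 10.
20 November 2018 does not fall between 24 November 2018 and 10 March 2019, so daylight saving is not in effect and Ishua Canton is at UTC−04:45.
06:47 local + 4h45m = 11:32 UTC.

11:32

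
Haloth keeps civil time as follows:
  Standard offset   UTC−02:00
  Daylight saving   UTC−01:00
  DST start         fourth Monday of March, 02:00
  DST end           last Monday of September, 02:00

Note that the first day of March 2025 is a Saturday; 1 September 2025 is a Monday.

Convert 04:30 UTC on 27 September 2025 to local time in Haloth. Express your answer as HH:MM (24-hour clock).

1 March 2025 is a Saturday, so the first Monday is March 3 and the fourth is March 24.
1 September 2025 is a Monday, so Mondays fall on 1, 8, 15, 22, 29; the last is September 29.
At the standard offset (UTC−02:00), 04:30 UTC − 2h = 02:30 Haloth standard time.
The standard-time date in Haloth, 27 September 2025, lies within the daylight-saving period (24 March – 29 September), so Haloth is on daylight time, UTC−01:00.
04:30 UTC − 1h = 03:30 local.

03:30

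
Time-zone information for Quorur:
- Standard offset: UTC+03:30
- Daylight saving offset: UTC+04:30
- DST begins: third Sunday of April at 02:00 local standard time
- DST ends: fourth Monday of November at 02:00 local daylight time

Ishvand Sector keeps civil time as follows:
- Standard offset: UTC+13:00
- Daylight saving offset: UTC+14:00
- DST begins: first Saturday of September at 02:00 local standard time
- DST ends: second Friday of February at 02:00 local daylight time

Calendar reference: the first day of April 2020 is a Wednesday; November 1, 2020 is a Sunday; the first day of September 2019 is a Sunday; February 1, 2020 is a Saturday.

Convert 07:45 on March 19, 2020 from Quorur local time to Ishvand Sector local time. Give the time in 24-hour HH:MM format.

1 April 2020 is a Wednesday, so the first Sunday is April 5 and the third is April 19.
1 November 2020 is a Sunday, so the first Monday is November 2 and the fourth is November 23.
March 19, 2020 is outside the daylight-saving period (19 April – 23 November), so Quorur is on standard time, UTC+03:30.
07:45 Quorur − 3h30m = 04:15 UTC.
1 September 2019 is a Sunday, so the first Saturday is September 7.
1 February 2020 is a Saturday, so the first Friday is February 7 and the second is February 14.
At the standard offset (UTC+13:00), 04:15 UTC + 13h = 17:15 Ishvand Sector standard time.
The standard-time date in Ishvand Sector, March 19, 2020, is outside the daylight-saving period (7 September 2019 – 14 February 2020), so Ishvand Sector is on standard time, UTC+13:00.
04:15 UTC + 13h = 17:15 Ishvand Sector.

17:15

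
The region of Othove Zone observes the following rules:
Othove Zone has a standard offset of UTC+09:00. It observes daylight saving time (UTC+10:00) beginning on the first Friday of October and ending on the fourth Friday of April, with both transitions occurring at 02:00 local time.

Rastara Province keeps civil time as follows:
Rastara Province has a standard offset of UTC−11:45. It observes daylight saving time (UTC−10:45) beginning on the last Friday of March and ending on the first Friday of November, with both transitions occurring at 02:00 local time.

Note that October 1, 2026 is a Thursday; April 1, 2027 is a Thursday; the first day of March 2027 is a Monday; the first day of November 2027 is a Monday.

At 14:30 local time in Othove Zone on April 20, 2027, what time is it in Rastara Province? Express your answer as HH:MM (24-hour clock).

1 October 2026 is a Thursday, so the first Friday is October 2.
1 April 2027 is a Thursday, so the first Friday is April 2 and the fourth is April 23.
April 20, 2027 lies within the daylight-saving period (2 October 2026 – 23 April 2027), so Othove Zone is on daylight time, UTC+10:00.
14:30 Othove Zone − 10h = 04:30 UTC.
1 March 2027 is a Monday, so Fridays fall on 5, 12, 19, 26; the last is March 26.
1 November 2027 is a Monday, so the first Friday is November 5.
At the standard offset (UTC−11:45), 04:30 UTC − 11h45m = 16:45 Rastara Province standard time (rolling into the previous day, 19 April 2027).
The standard-time date in Rastara Province, April 19, 2027, falls between 26 March and 5 November, so daylight saving is in effect and Rastara Province is at UTC−10:45.
04:30 UTC − 10h45m = 17:45 Rastara Province (rolling into the previous day, 19 April 2027).

17:45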